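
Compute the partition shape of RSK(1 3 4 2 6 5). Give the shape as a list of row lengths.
[4, 2]

RSK row insertion gives P = [[1, 2, 4, 5], [3, 6]], which has shape [4, 2].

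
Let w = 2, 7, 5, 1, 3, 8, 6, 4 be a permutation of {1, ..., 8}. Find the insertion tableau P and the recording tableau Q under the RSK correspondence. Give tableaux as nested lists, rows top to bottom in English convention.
P = [[1, 3, 4], [2, 5, 6], [7, 8]], Q = [[1, 2, 6], [3, 5, 7], [4, 8]]

Insert each entry of the permutation into P by Schensted row insertion, recording in Q the position of each new cell.

After inserting 2: P = [[2]].
After inserting 7: P = [[2, 7]].
After inserting 5: P = [[2, 5], [7]].
After inserting 1: P = [[1, 5], [2], [7]].
After inserting 3: P = [[1, 3], [2, 5], [7]].
After inserting 8: P = [[1, 3, 8], [2, 5], [7]].
After inserting 6: P = [[1, 3, 6], [2, 5, 8], [7]].
After inserting 4: P = [[1, 3, 4], [2, 5, 6], [7, 8]].

So P = [[1, 3, 4], [2, 5, 6], [7, 8]], Q = [[1, 2, 6], [3, 5, 7], [4, 8]].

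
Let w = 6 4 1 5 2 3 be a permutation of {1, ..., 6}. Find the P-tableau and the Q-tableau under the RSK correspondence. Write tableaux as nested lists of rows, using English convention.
P = [[1, 2, 3], [4, 5], [6]], Q = [[1, 4, 6], [2, 5], [3]]

Insert each entry of the permutation into P by Schensted row insertion, recording in Q the position of each new cell.

Insert 6: appended to row 1. P = [[6]].
Insert 4: 4 bumps 6 from row 1; 6 starts row 2. P = [[4], [6]].
Insert 1: 1 bumps 4 from row 1; 4 bumps 6 from row 2; 6 starts row 3. P = [[1], [4], [6]].
Insert 5: appended to row 1. P = [[1, 5], [4], [6]].
Insert 2: 2 bumps 5 from row 1; 5 appends to row 2. P = [[1, 2], [4, 5], [6]].
Insert 3: appended to row 1. P = [[1, 2, 3], [4, 5], [6]].

So P = [[1, 2, 3], [4, 5], [6]], Q = [[1, 4, 6], [2, 5], [3]].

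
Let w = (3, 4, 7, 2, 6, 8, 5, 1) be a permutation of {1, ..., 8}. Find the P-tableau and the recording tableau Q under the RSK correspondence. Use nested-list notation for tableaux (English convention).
P = [[1, 4, 5, 8], [2, 6], [3], [7]], Q = [[1, 2, 3, 6], [4, 5], [7], [8]]

Insert each entry of the permutation into P by Schensted row insertion, recording in Q the position of each new cell.

Insert 3: appended to row 1. P = [[3]], Q = [[1]].
Insert 4: appended to row 1. P = [[3, 4]], Q = [[1, 2]].
Insert 7: appended to row 1. P = [[3, 4, 7]], Q = [[1, 2, 3]].
Insert 2: 2 bumps 3 from row 1; 3 starts row 2. P = [[2, 4, 7], [3]], Q = [[1, 2, 3], [4]].
Insert 6: 6 bumps 7 from row 1; 7 appends to row 2. P = [[2, 4, 6], [3, 7]], Q = [[1, 2, 3], [4, 5]].
Insert 8: appended to row 1. P = [[2, 4, 6, 8], [3, 7]], Q = [[1, 2, 3, 6], [4, 5]].
Insert 5: 5 bumps 6 from row 1; 6 bumps 7 from row 2; 7 starts row 3. P = [[2, 4, 5, 8], [3, 6], [7]], Q = [[1, 2, 3, 6], [4, 5], [7]].
Insert 1: 1 bumps 2 from row 1; 2 bumps 3 from row 2; 3 bumps 7 from row 3; 7 starts row 4. P = [[1, 4, 5, 8], [2, 6], [3], [7]], Q = [[1, 2, 3, 6], [4, 5], [7], [8]].

So P = [[1, 4, 5, 8], [2, 6], [3], [7]], Q = [[1, 2, 3, 6], [4, 5], [7], [8]].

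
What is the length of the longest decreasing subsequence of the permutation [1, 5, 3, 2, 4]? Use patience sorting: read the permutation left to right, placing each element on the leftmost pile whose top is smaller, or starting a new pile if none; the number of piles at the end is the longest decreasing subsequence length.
3

1: new pile. tops = [1]
5: onto pile 1 (replacing 1). tops = [5]
3: new pile. tops = [5, 3]
2: new pile. tops = [5, 3, 2]
4: onto pile 2 (replacing 3). tops = [5, 4, 2]

3 piles, so the longest decreasing subsequence has length 3.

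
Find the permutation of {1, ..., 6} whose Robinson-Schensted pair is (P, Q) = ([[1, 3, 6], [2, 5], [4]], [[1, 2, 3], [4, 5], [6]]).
4 5 6 2 3 1

Reverse the RSK construction: for i from n down to 1, find the cell of Q containing i, remove the entry at that cell from P, and reverse-bump it up through P; the value ejected from row 1 is w(i).

Step i=6: Q has 6 at row 3, column 1; remove 4 from row 3 of P and reverse-bump: 4 enters row 2 and ejects 2; 2 enters row 1 and ejects 1. So w(6) = 1. P is now [[2, 3, 6], [4, 5]].
Step i=5: Q has 5 at row 2, column 2; remove 5 from row 2 of P and reverse-bump: 5 enters row 1 and ejects 3. So w(5) = 3. P is now [[2, 5, 6], [4]].
Step i=4: Q has 4 at row 2, column 1; remove 4 from row 2 of P and reverse-bump: 4 enters row 1 and ejects 2. So w(4) = 2. P is now [[4, 5, 6]].
Step i=3: Q has 3 at row 1, column 3; remove that cell from P, ejecting 6. So w(3) = 6. P is now [[4, 5]].
Step i=2: Q has 2 at row 1, column 2; remove that cell from P, ejecting 5. So w(2) = 5. P is now [[4]].
Step i=1: Q has 1 at row 1, column 1; remove that cell from P, ejecting 4. So w(1) = 4. P is now [].

So w = 4 5 6 2 3 1.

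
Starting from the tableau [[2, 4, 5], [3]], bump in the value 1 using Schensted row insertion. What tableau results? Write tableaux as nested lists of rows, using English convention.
In row 1, 1 replaces 2 (the leftmost entry greater than 1); 2 is bumped to row 2. In row 2, 2 replaces 3 (the leftmost entry greater than 2); 3 is bumped to row 3. 3 starts a new row 3. The new tableau is [[1, 4, 5], [2], [3]].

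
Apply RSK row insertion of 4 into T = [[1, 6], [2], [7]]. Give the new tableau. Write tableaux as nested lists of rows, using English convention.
In row 1, 4 replaces 6 (the leftmost entry greater than 4); 6 is bumped to row 2. 6 is appended to row 2. The new tableau is [[1, 4], [2, 6], [7]].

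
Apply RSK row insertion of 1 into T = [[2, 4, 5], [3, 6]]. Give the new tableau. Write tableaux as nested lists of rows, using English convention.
In row 1, 1 replaces 2 (the leftmost entry greater than 1); 2 is bumped to row 2. In row 2, 2 replaces 3 (the leftmost entry greater than 2); 3 is bumped to row 3. 3 starts a new row 3. The new tableau is [[1, 4, 5], [2, 6], [3]].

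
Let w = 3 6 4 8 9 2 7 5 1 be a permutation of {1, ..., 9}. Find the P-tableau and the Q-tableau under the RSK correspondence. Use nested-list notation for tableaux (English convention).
P = [[1, 4, 5, 9], [2, 7], [3, 8], [6]], Q = [[1, 2, 4, 5], [3, 7], [6, 8], [9]]

Insert each entry of the permutation into P by Schensted row insertion, recording in Q the position of each new cell.

Insert 3: appended to row 1. P = [[3]], Q = [[1]].
Insert 6: appended to row 1. P = [[3, 6]], Q = [[1, 2]].
Insert 4: 4 bumps 6 from row 1; 6 starts row 2. P = [[3, 4], [6]], Q = [[1, 2], [3]].
Insert 8: appended to row 1. P = [[3, 4, 8], [6]], Q = [[1, 2, 4], [3]].
Insert 9: appended to row 1. P = [[3, 4, 8, 9], [6]], Q = [[1, 2, 4, 5], [3]].
Insert 2: 2 bumps 3 from row 1; 3 bumps 6 from row 2; 6 starts row 3. P = [[2, 4, 8, 9], [3], [6]], Q = [[1, 2, 4, 5], [3], [6]].
Insert 7: 7 bumps 8 from row 1; 8 appends to row 2. P = [[2, 4, 7, 9], [3, 8], [6]], Q = [[1, 2, 4, 5], [3, 7], [6]].
Insert 5: 5 bumps 7 from row 1; 7 bumps 8 from row 2; 8 appends to row 3. P = [[2, 4, 5, 9], [3, 7], [6, 8]], Q = [[1, 2, 4, 5], [3, 7], [6, 8]].
Insert 1: 1 bumps 2 from row 1; 2 bumps 3 from row 2; 3 bumps 6 from row 3; 6 starts row 4. P = [[1, 4, 5, 9], [2, 7], [3, 8], [6]], Q = [[1, 2, 4, 5], [3, 7], [6, 8], [9]].

So P = [[1, 4, 5, 9], [2, 7], [3, 8], [6]], Q = [[1, 2, 4, 5], [3, 7], [6, 8], [9]].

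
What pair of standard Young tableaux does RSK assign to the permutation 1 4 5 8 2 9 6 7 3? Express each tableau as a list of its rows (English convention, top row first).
Insert each entry of the permutation into P by Schensted row insertion, recording in Q the position of each new cell.

After inserting 1: P = [[1]].
After inserting 4: P = [[1, 4]].
After inserting 5: P = [[1, 4, 5]].
After inserting 8: P = [[1, 4, 5, 8]].
After inserting 2: P = [[1, 2, 5, 8], [4]].
After inserting 9: P = [[1, 2, 5, 8, 9], [4]].
After inserting 6: P = [[1, 2, 5, 6, 9], [4, 8]].
After inserting 7: P = [[1, 2, 5, 6, 7], [4, 8, 9]].
After inserting 3: P = [[1, 2, 3, 6, 7], [4, 5, 9], [8]].

So P = [[1, 2, 3, 6, 7], [4, 5, 9], [8]], Q = [[1, 2, 3, 4, 6], [5, 7, 8], [9]].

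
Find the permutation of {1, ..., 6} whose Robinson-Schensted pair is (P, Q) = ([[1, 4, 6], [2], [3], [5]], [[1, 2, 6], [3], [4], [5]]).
3 5 4 2 1 6

Reverse the RSK construction: for i from n down to 1, find the cell of Q containing i, remove the entry at that cell from P, and reverse-bump it up through P; the value ejected from row 1 is w(i).

Step i=6: Q has 6 at row 1, column 3; remove that cell from P, ejecting 6. So w(6) = 6. P is now [[1, 4], [2], [3], [5]].
Step i=5: Q has 5 at row 4, column 1; remove 5 from row 4 of P and reverse-bump: 5 enters row 3 and ejects 3; 3 enters row 2 and ejects 2; 2 enters row 1 and ejects 1. So w(5) = 1. P is now [[2, 4], [3], [5]].
Step i=4: Q has 4 at row 3, column 1; remove 5 from row 3 of P and reverse-bump: 5 enters row 2 and ejects 3; 3 enters row 1 and ejects 2. So w(4) = 2. P is now [[3, 4], [5]].
Step i=3: Q has 3 at row 2, column 1; remove 5 from row 2 of P and reverse-bump: 5 enters row 1 and ejects 4. So w(3) = 4. P is now [[3, 5]].
Step i=2: Q has 2 at row 1, column 2; remove that cell from P, ejecting 5. So w(2) = 5. P is now [[3]].
Step i=1: Q has 1 at row 1, column 1; remove that cell from P, ejecting 3. So w(1) = 3. P is now [].

So w = 3 5 4 2 1 6.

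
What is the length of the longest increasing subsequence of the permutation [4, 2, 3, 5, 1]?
3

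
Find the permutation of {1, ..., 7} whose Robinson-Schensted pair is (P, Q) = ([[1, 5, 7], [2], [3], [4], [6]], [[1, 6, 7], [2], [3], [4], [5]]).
6 4 3 2 1 5 7

Reverse the RSK construction: for i from n down to 1, find the cell of Q containing i, remove the entry at that cell from P, and reverse-bump it up through P; the value ejected from row 1 is w(i).

Step i=7: Q has 7 at row 1, column 3; remove that cell from P, ejecting 7. So w(7) = 7. P is now [[1, 5], [2], [3], [4], [6]].
Step i=6: Q has 6 at row 1, column 2; remove that cell from P, ejecting 5. So w(6) = 5. P is now [[1], [2], [3], [4], [6]].
Step i=5: Q has 5 at row 5, column 1; remove 6 from row 5 of P and reverse-bump: 6 enters row 4 and ejects 4; 4 enters row 3 and ejects 3; 3 enters row 2 and ejects 2; 2 enters row 1 and ejects 1. So w(5) = 1. P is now [[2], [3], [4], [6]].
Step i=4: Q has 4 at row 4, column 1; remove 6 from row 4 of P and reverse-bump: 6 enters row 3 and ejects 4; 4 enters row 2 and ejects 3; 3 enters row 1 and ejects 2. So w(4) = 2. P is now [[3], [4], [6]].
Step i=3: Q has 3 at row 3, column 1; remove 6 from row 3 of P and reverse-bump: 6 enters row 2 and ejects 4; 4 enters row 1 and ejects 3. So w(3) = 3. P is now [[4], [6]].
Step i=2: Q has 2 at row 2, column 1; remove 6 from row 2 of P and reverse-bump: 6 enters row 1 and ejects 4. So w(2) = 4. P is now [[6]].
Step i=1: Q has 1 at row 1, column 1; remove that cell from P, ejecting 6. So w(1) = 6. P is now [].

So w = 6 4 3 2 1 5 7.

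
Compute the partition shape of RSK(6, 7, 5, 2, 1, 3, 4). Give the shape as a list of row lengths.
Row-insert each entry into an empty tableau.

After inserting 6: P = [[6]].
After inserting 7: P = [[6, 7]].
After inserting 5: P = [[5, 7], [6]].
After inserting 2: P = [[2, 7], [5], [6]].
After inserting 1: P = [[1, 7], [2], [5], [6]].
After inserting 3: P = [[1, 3], [2, 7], [5], [6]].
After inserting 4: P = [[1, 3, 4], [2, 7], [5], [6]].

The final insertion tableau P = [[1, 3, 4], [2, 7], [5], [6]] has shape [3, 2, 1, 1].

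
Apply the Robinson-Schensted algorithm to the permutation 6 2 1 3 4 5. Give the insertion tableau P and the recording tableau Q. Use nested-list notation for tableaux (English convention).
P = [[1, 3, 4, 5], [2], [6]], Q = [[1, 4, 5, 6], [2], [3]]

Insert each entry of the permutation into P by Schensted row insertion, recording in Q the position of each new cell.

Insert 6: appended to row 1. P = [[6]].
Insert 2: 2 bumps 6 from row 1; 6 starts row 2. P = [[2], [6]].
Insert 1: 1 bumps 2 from row 1; 2 bumps 6 from row 2; 6 starts row 3. P = [[1], [2], [6]].
Insert 3: appended to row 1. P = [[1, 3], [2], [6]].
Insert 4: appended to row 1. P = [[1, 3, 4], [2], [6]].
Insert 5: appended to row 1. P = [[1, 3, 4, 5], [2], [6]].

So P = [[1, 3, 4, 5], [2], [6]], Q = [[1, 4, 5, 6], [2], [3]].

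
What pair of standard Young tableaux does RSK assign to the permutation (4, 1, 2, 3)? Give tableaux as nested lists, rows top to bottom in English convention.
P = [[1, 2, 3], [4]], Q = [[1, 3, 4], [2]]

Insert each entry of the permutation into P by Schensted row insertion, recording in Q the position of each new cell.

Insert 4: appended to row 1. P = [[4]].
Insert 1: 1 bumps 4 from row 1; 4 starts row 2. P = [[1], [4]].
Insert 2: appended to row 1. P = [[1, 2], [4]].
Insert 3: appended to row 1. P = [[1, 2, 3], [4]].

So P = [[1, 2, 3], [4]], Q = [[1, 3, 4], [2]].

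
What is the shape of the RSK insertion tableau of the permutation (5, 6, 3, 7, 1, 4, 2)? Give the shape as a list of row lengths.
[3, 2, 2]

Row-insert each entry into an empty tableau.

After inserting 5: P = [[5]].
After inserting 6: P = [[5, 6]].
After inserting 3: P = [[3, 6], [5]].
After inserting 7: P = [[3, 6, 7], [5]].
After inserting 1: P = [[1, 6, 7], [3], [5]].
After inserting 4: P = [[1, 4, 7], [3, 6], [5]].
After inserting 2: P = [[1, 2, 7], [3, 4], [5, 6]].

The final insertion tableau P = [[1, 2, 7], [3, 4], [5, 6]] has shape [3, 2, 2].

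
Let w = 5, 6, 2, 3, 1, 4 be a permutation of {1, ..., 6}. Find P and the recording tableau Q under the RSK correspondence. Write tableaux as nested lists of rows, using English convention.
Insert each entry of the permutation into P by Schensted row insertion, recording in Q the position of each new cell.

Insert 5: appended to row 1. P = [[5]].
Insert 6: appended to row 1. P = [[5, 6]].
Insert 2: 2 bumps 5 from row 1; 5 starts row 2. P = [[2, 6], [5]].
Insert 3: 3 bumps 6 from row 1; 6 appends to row 2. P = [[2, 3], [5, 6]].
Insert 1: 1 bumps 2 from row 1; 2 bumps 5 from row 2; 5 starts row 3. P = [[1, 3], [2, 6], [5]].
Insert 4: appended to row 1. P = [[1, 3, 4], [2, 6], [5]].

So P = [[1, 3, 4], [2, 6], [5]], Q = [[1, 2, 6], [3, 4], [5]].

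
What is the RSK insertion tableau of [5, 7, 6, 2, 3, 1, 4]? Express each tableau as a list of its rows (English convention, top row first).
P = [[1, 3, 4], [2, 6], [5], [7]]

After inserting 5: P = [[5]].
After inserting 7: P = [[5, 7]].
After inserting 6: P = [[5, 6], [7]].
After inserting 2: P = [[2, 6], [5], [7]].
After inserting 3: P = [[2, 3], [5, 6], [7]].
After inserting 1: P = [[1, 3], [2, 6], [5], [7]].
After inserting 4: P = [[1, 3, 4], [2, 6], [5], [7]].

So P = [[1, 3, 4], [2, 6], [5], [7]].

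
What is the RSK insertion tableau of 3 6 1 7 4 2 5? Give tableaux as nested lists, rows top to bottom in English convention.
P = [[1, 2, 5], [3, 4, 7], [6]]

After inserting 3: P = [[3]].
After inserting 6: P = [[3, 6]].
After inserting 1: P = [[1, 6], [3]].
After inserting 7: P = [[1, 6, 7], [3]].
After inserting 4: P = [[1, 4, 7], [3, 6]].
After inserting 2: P = [[1, 2, 7], [3, 4], [6]].
After inserting 5: P = [[1, 2, 5], [3, 4, 7], [6]].

So P = [[1, 2, 5], [3, 4, 7], [6]].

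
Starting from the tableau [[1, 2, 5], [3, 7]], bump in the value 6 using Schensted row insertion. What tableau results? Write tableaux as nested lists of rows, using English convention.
[[1, 2, 5, 6], [3, 7]]

6 is larger than every entry of row 1, so it is appended to row 1. The new tableau is [[1, 2, 5, 6], [3, 7]].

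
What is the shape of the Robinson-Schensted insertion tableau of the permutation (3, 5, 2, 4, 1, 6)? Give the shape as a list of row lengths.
[3, 2, 1]

Row-insert each entry into an empty tableau.

After inserting 3: P = [[3]].
After inserting 5: P = [[3, 5]].
After inserting 2: P = [[2, 5], [3]].
After inserting 4: P = [[2, 4], [3, 5]].
After inserting 1: P = [[1, 4], [2, 5], [3]].
After inserting 6: P = [[1, 4, 6], [2, 5], [3]].

The final insertion tableau P = [[1, 4, 6], [2, 5], [3]] has shape [3, 2, 1].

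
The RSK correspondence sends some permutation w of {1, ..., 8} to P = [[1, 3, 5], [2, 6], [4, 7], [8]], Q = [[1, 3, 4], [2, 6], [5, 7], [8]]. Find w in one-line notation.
4 2 3 8 1 7 6 5

Reverse the RSK construction: for i from n down to 1, find the cell of Q containing i, remove the entry at that cell from P, and reverse-bump it up through P; the value ejected from row 1 is w(i).

Step i=8: Q has 8 at row 4, column 1; remove 8 from row 4 of P and reverse-bump: 8 enters row 3 and ejects 7; 7 enters row 2 and ejects 6; 6 enters row 1 and ejects 5. So w(8) = 5. P is now [[1, 3, 6], [2, 7], [4, 8]].
Step i=7: Q has 7 at row 3, column 2; remove 8 from row 3 of P and reverse-bump: 8 enters row 2 and ejects 7; 7 enters row 1 and ejects 6. So w(7) = 6. P is now [[1, 3, 7], [2, 8], [4]].
Step i=6: Q has 6 at row 2, column 2; remove 8 from row 2 of P and reverse-bump: 8 enters row 1 and ejects 7. So w(6) = 7. P is now [[1, 3, 8], [2], [4]].
Step i=5: Q has 5 at row 3, column 1; remove 4 from row 3 of P and reverse-bump: 4 enters row 2 and ejects 2; 2 enters row 1 and ejects 1. So w(5) = 1. P is now [[2, 3, 8], [4]].
Step i=4: Q has 4 at row 1, column 3; remove that cell from P, ejecting 8. So w(4) = 8. P is now [[2, 3], [4]].
Step i=3: Q has 3 at row 1, column 2; remove that cell from P, ejecting 3. So w(3) = 3. P is now [[2], [4]].
Step i=2: Q has 2 at row 2, column 1; remove 4 from row 2 of P and reverse-bump: 4 enters row 1 and ejects 2. So w(2) = 2. P is now [[4]].
Step i=1: Q has 1 at row 1, column 1; remove that cell from P, ejecting 4. So w(1) = 4. P is now [].

So w = 4 2 3 8 1 7 6 5.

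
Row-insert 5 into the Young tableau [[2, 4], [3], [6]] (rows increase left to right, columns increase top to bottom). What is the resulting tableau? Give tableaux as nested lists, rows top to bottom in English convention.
[[2, 4, 5], [3], [6]]

5 is larger than every entry of row 1, so it is appended to row 1. The new tableau is [[2, 4, 5], [3], [6]].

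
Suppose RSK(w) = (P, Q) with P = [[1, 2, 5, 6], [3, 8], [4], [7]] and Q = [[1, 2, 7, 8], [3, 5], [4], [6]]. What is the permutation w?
Reverse the RSK construction: for i from n down to 1, find the cell of Q containing i, remove the entry at that cell from P, and reverse-bump it up through P; the value ejected from row 1 is w(i).

Step i=8: Q has 8 at row 1, column 4; remove that cell from P, ejecting 6. So w(8) = 6. P is now [[1, 2, 5], [3, 8], [4], [7]].
Step i=7: Q has 7 at row 1, column 3; remove that cell from P, ejecting 5. So w(7) = 5. P is now [[1, 2], [3, 8], [4], [7]].
Step i=6: Q has 6 at row 4, column 1; remove 7 from row 4 of P and reverse-bump: 7 enters row 3 and ejects 4; 4 enters row 2 and ejects 3; 3 enters row 1 and ejects 2. So w(6) = 2. P is now [[1, 3], [4, 8], [7]].
Step i=5: Q has 5 at row 2, column 2; remove 8 from row 2 of P and reverse-bump: 8 enters row 1 and ejects 3. So w(5) = 3. P is now [[1, 8], [4], [7]].
Step i=4: Q has 4 at row 3, column 1; remove 7 from row 3 of P and reverse-bump: 7 enters row 2 and ejects 4; 4 enters row 1 and ejects 1. So w(4) = 1. P is now [[4, 8], [7]].
Step i=3: Q has 3 at row 2, column 1; remove 7 from row 2 of P and reverse-bump: 7 enters row 1 and ejects 4. So w(3) = 4. P is now [[7, 8]].
Step i=2: Q has 2 at row 1, column 2; remove that cell from P, ejecting 8. So w(2) = 8. P is now [[7]].
Step i=1: Q has 1 at row 1, column 1; remove that cell from P, ejecting 7. So w(1) = 7. P is now [].

So w = 7 8 4 1 3 2 5 6.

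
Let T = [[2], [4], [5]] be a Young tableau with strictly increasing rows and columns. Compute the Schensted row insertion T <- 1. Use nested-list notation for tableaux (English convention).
[[1], [2], [4], [5]]

In row 1, 1 replaces 2 (the leftmost entry greater than 1); 2 is bumped to row 2. In row 2, 2 replaces 4 (the leftmost entry greater than 2); 4 is bumped to row 3. In row 3, 4 replaces 5 (the leftmost entry greater than 4); 5 is bumped to row 4. 5 starts a new row 4. The new tableau is [[1], [2], [4], [5]].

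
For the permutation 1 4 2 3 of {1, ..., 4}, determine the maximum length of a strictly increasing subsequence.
3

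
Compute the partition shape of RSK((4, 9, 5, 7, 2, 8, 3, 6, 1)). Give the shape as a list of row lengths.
Row-insert each entry into an empty tableau.

After inserting 4: P = [[4]].
After inserting 9: P = [[4, 9]].
After inserting 5: P = [[4, 5], [9]].
After inserting 7: P = [[4, 5, 7], [9]].
After inserting 2: P = [[2, 5, 7], [4], [9]].
After inserting 8: P = [[2, 5, 7, 8], [4], [9]].
After inserting 3: P = [[2, 3, 7, 8], [4, 5], [9]].
After inserting 6: P = [[2, 3, 6, 8], [4, 5, 7], [9]].
After inserting 1: P = [[1, 3, 6, 8], [2, 5, 7], [4], [9]].

The final insertion tableau P = [[1, 3, 6, 8], [2, 5, 7], [4], [9]] has shape [4, 3, 1, 1].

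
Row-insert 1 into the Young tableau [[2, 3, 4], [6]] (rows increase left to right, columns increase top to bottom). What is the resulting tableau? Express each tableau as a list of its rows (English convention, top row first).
[[1, 3, 4], [2], [6]]

In row 1, 1 replaces 2 (the leftmost entry greater than 1); 2 is bumped to row 2. In row 2, 2 replaces 6 (the leftmost entry greater than 2); 6 is bumped to row 3. 6 starts a new row 3. The new tableau is [[1, 3, 4], [2], [6]].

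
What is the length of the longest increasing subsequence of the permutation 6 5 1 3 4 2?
3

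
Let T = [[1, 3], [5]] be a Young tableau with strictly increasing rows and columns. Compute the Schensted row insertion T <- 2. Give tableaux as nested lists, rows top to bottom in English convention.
[[1, 2], [3], [5]]

In row 1, 2 replaces 3 (the leftmost entry greater than 2); 3 is bumped to row 2. In row 2, 3 replaces 5 (the leftmost entry greater than 3); 5 is bumped to row 3. 5 starts a new row 3. The new tableau is [[1, 2], [3], [5]].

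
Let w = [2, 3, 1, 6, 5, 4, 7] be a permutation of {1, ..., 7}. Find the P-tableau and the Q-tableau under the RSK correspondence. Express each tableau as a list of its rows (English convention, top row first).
Insert each entry of the permutation into P by Schensted row insertion, recording in Q the position of each new cell.

After inserting 2: P = [[2]].
After inserting 3: P = [[2, 3]].
After inserting 1: P = [[1, 3], [2]].
After inserting 6: P = [[1, 3, 6], [2]].
After inserting 5: P = [[1, 3, 5], [2, 6]].
After inserting 4: P = [[1, 3, 4], [2, 5], [6]].
After inserting 7: P = [[1, 3, 4, 7], [2, 5], [6]].

So P = [[1, 3, 4, 7], [2, 5], [6]], Q = [[1, 2, 4, 7], [3, 5], [6]].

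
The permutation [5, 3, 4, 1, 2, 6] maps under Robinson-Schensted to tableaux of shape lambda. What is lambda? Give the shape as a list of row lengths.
Row-insert each entry into an empty tableau.

After inserting 5: P = [[5]].
After inserting 3: P = [[3], [5]].
After inserting 4: P = [[3, 4], [5]].
After inserting 1: P = [[1, 4], [3], [5]].
After inserting 2: P = [[1, 2], [3, 4], [5]].
After inserting 6: P = [[1, 2, 6], [3, 4], [5]].

The final insertion tableau P = [[1, 2, 6], [3, 4], [5]] has shape [3, 2, 1].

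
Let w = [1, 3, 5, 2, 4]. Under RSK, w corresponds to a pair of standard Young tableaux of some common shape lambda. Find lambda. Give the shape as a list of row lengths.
Row-insert each entry into an empty tableau.

After inserting 1: P = [[1]].
After inserting 3: P = [[1, 3]].
After inserting 5: P = [[1, 3, 5]].
After inserting 2: P = [[1, 2, 5], [3]].
After inserting 4: P = [[1, 2, 4], [3, 5]].

The final insertion tableau P = [[1, 2, 4], [3, 5]] has shape [3, 2].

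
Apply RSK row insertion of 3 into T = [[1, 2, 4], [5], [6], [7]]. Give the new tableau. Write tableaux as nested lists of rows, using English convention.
[[1, 2, 3], [4], [5], [6], [7]]

In row 1, 3 replaces 4 (the leftmost entry greater than 3); 4 is bumped to row 2. In row 2, 4 replaces 5 (the leftmost entry greater than 4); 5 is bumped to row 3. In row 3, 5 replaces 6 (the leftmost entry greater than 5); 6 is bumped to row 4. In row 4, 6 replaces 7 (the leftmost entry greater than 6); 7 is bumped to row 5. 7 starts a new row 5. The new tableau is [[1, 2, 3], [4], [5], [6], [7]].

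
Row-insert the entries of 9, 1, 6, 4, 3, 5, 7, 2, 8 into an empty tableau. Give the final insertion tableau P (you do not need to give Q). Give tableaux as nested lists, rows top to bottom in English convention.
P = [[1, 2, 5, 7, 8], [3], [4], [6], [9]]

After inserting 9: P = [[9]].
After inserting 1: P = [[1], [9]].
After inserting 6: P = [[1, 6], [9]].
After inserting 4: P = [[1, 4], [6], [9]].
After inserting 3: P = [[1, 3], [4], [6], [9]].
After inserting 5: P = [[1, 3, 5], [4], [6], [9]].
After inserting 7: P = [[1, 3, 5, 7], [4], [6], [9]].
After inserting 2: P = [[1, 2, 5, 7], [3], [4], [6], [9]].
After inserting 8: P = [[1, 2, 5, 7, 8], [3], [4], [6], [9]].

So P = [[1, 2, 5, 7, 8], [3], [4], [6], [9]].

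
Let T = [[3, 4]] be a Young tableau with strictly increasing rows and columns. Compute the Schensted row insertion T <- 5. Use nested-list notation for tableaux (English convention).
5 is larger than every entry of row 1, so it is appended to row 1. The new tableau is [[3, 4, 5]].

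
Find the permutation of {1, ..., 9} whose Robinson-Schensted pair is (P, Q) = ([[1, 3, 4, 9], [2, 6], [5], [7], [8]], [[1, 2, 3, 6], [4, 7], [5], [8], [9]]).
Reverse the RSK construction: for i from n down to 1, find the cell of Q containing i, remove the entry at that cell from P, and reverse-bump it up through P; the value ejected from row 1 is w(i).

Step i=9: Q has 9 at row 5, column 1; remove 8 from row 5 of P and reverse-bump: 8 enters row 4 and ejects 7; 7 enters row 3 and ejects 5; 5 enters row 2 and ejects 2; 2 enters row 1 and ejects 1. So w(9) = 1. P is now [[2, 3, 4, 9], [5, 6], [7], [8]].
Step i=8: Q has 8 at row 4, column 1; remove 8 from row 4 of P and reverse-bump: 8 enters row 3 and ejects 7; 7 enters row 2 and ejects 6; 6 enters row 1 and ejects 4. So w(8) = 4. P is now [[2, 3, 6, 9], [5, 7], [8]].
Step i=7: Q has 7 at row 2, column 2; remove 7 from row 2 of P and reverse-bump: 7 enters row 1 and ejects 6. So w(7) = 6. P is now [[2, 3, 7, 9], [5], [8]].
Step i=6: Q has 6 at row 1, column 4; remove that cell from P, ejecting 9. So w(6) = 9. P is now [[2, 3, 7], [5], [8]].
Step i=5: Q has 5 at row 3, column 1; remove 8 from row 3 of P and reverse-bump: 8 enters row 2 and ejects 5; 5 enters row 1 and ejects 3. So w(5) = 3. P is now [[2, 5, 7], [8]].
Step i=4: Q has 4 at row 2, column 1; remove 8 from row 2 of P and reverse-bump: 8 enters row 1 and ejects 7. So w(4) = 7. P is now [[2, 5, 8]].
Step i=3: Q has 3 at row 1, column 3; remove that cell from P, ejecting 8. So w(3) = 8. P is now [[2, 5]].
Step i=2: Q has 2 at row 1, column 2; remove that cell from P, ejecting 5. So w(2) = 5. P is now [[2]].
Step i=1: Q has 1 at row 1, column 1; remove that cell from P, ejecting 2. So w(1) = 2. P is now [].

So w = 2 5 8 7 3 9 6 4 1.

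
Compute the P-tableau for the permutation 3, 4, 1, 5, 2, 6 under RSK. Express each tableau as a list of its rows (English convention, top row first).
P = [[1, 2, 5, 6], [3, 4]]

Insert 3: appended to row 1. P = [[3]].
Insert 4: appended to row 1. P = [[3, 4]].
Insert 1: 1 bumps 3 from row 1; 3 starts row 2. P = [[1, 4], [3]].
Insert 5: appended to row 1. P = [[1, 4, 5], [3]].
Insert 2: 2 bumps 4 from row 1; 4 appends to row 2. P = [[1, 2, 5], [3, 4]].
Insert 6: appended to row 1. P = [[1, 2, 5, 6], [3, 4]].

So P = [[1, 2, 5, 6], [3, 4]].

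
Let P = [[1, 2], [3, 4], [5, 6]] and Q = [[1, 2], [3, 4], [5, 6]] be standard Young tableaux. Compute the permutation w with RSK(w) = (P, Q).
Reverse the RSK construction: for i from n down to 1, find the cell of Q containing i, remove the entry at that cell from P, and reverse-bump it up through P; the value ejected from row 1 is w(i).

Step i=6: Q has 6 at row 3, column 2; remove 6 from row 3 of P and reverse-bump: 6 enters row 2 and ejects 4; 4 enters row 1 and ejects 2. So w(6) = 2. P is now [[1, 4], [3, 6], [5]].
Step i=5: Q has 5 at row 3, column 1; remove 5 from row 3 of P and reverse-bump: 5 enters row 2 and ejects 3; 3 enters row 1 and ejects 1. So w(5) = 1. P is now [[3, 4], [5, 6]].
Step i=4: Q has 4 at row 2, column 2; remove 6 from row 2 of P and reverse-bump: 6 enters row 1 and ejects 4. So w(4) = 4. P is now [[3, 6], [5]].
Step i=3: Q has 3 at row 2, column 1; remove 5 from row 2 of P and reverse-bump: 5 enters row 1 and ejects 3. So w(3) = 3. P is now [[5, 6]].
Step i=2: Q has 2 at row 1, column 2; remove that cell from P, ejecting 6. So w(2) = 6. P is now [[5]].
Step i=1: Q has 1 at row 1, column 1; remove that cell from P, ejecting 5. So w(1) = 5. P is now [].

So w = 5 6 3 4 1 2.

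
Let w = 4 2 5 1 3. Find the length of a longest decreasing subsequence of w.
3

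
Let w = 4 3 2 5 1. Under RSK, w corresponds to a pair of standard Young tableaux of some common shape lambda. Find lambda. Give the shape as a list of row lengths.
[2, 1, 1, 1]

RSK row insertion gives P = [[1, 5], [2], [3], [4]], which has shape [2, 1, 1, 1].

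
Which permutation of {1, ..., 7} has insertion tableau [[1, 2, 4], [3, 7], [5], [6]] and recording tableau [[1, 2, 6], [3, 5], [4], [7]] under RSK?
Reverse RSK: for i = n, n-1, ..., 1, locate i in Q, remove the corresponding corner cell from P, and reverse-bump its entry up through P; the value ejected from row 1 is w(i).

So w = 6 7 5 1 3 4 2.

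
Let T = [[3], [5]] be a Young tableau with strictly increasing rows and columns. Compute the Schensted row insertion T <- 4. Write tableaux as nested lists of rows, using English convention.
4 is larger than every entry of row 1, so it is appended to row 1. The new tableau is [[3, 4], [5]].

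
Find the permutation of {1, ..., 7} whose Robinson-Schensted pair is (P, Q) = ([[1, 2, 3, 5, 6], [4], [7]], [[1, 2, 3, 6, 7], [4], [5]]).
1 2 7 4 3 5 6

Reverse the RSK construction: for i from n down to 1, find the cell of Q containing i, remove the entry at that cell from P, and reverse-bump it up through P; the value ejected from row 1 is w(i).

Step i=7: Q has 7 at row 1, column 5; remove that cell from P, ejecting 6. So w(7) = 6. P is now [[1, 2, 3, 5], [4], [7]].
Step i=6: Q has 6 at row 1, column 4; remove that cell from P, ejecting 5. So w(6) = 5. P is now [[1, 2, 3], [4], [7]].
Step i=5: Q has 5 at row 3, column 1; remove 7 from row 3 of P and reverse-bump: 7 enters row 2 and ejects 4; 4 enters row 1 and ejects 3. So w(5) = 3. P is now [[1, 2, 4], [7]].
Step i=4: Q has 4 at row 2, column 1; remove 7 from row 2 of P and reverse-bump: 7 enters row 1 and ejects 4. So w(4) = 4. P is now [[1, 2, 7]].
Step i=3: Q has 3 at row 1, column 3; remove that cell from P, ejecting 7. So w(3) = 7. P is now [[1, 2]].
Step i=2: Q has 2 at row 1, column 2; remove that cell from P, ejecting 2. So w(2) = 2. P is now [[1]].
Step i=1: Q has 1 at row 1, column 1; remove that cell from P, ejecting 1. So w(1) = 1. P is now [].

So w = 1 2 7 4 3 5 6.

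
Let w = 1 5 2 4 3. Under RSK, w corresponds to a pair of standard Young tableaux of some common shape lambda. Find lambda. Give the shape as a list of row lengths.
Row-insert each entry into an empty tableau.

After inserting 1: P = [[1]].
After inserting 5: P = [[1, 5]].
After inserting 2: P = [[1, 2], [5]].
After inserting 4: P = [[1, 2, 4], [5]].
After inserting 3: P = [[1, 2, 3], [4], [5]].

The final insertion tableau P = [[1, 2, 3], [4], [5]] has shape [3, 1, 1].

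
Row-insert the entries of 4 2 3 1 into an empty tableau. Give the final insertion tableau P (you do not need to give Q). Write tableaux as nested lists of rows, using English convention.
Insert 4: appended to row 1. P = [[4]].
Insert 2: 2 bumps 4 from row 1; 4 starts row 2. P = [[2], [4]].
Insert 3: appended to row 1. P = [[2, 3], [4]].
Insert 1: 1 bumps 2 from row 1; 2 bumps 4 from row 2; 4 starts row 3. P = [[1, 3], [2], [4]].

So P = [[1, 3], [2], [4]].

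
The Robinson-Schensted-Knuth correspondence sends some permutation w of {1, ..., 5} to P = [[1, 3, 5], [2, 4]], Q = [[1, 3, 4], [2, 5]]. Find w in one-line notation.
2 1 4 5 3

Reverse the RSK construction: for i from n down to 1, find the cell of Q containing i, remove the entry at that cell from P, and reverse-bump it up through P; the value ejected from row 1 is w(i).

Step i=5: Q has 5 at row 2, column 2; remove 4 from row 2 of P and reverse-bump: 4 enters row 1 and ejects 3. So w(5) = 3. P is now [[1, 4, 5], [2]].
Step i=4: Q has 4 at row 1, column 3; remove that cell from P, ejecting 5. So w(4) = 5. P is now [[1, 4], [2]].
Step i=3: Q has 3 at row 1, column 2; remove that cell from P, ejecting 4. So w(3) = 4. P is now [[1], [2]].
Step i=2: Q has 2 at row 2, column 1; remove 2 from row 2 of P and reverse-bump: 2 enters row 1 and ejects 1. So w(2) = 1. P is now [[2]].
Step i=1: Q has 1 at row 1, column 1; remove that cell from P, ejecting 2. So w(1) = 2. P is now [].

So w = 2 1 4 5 3.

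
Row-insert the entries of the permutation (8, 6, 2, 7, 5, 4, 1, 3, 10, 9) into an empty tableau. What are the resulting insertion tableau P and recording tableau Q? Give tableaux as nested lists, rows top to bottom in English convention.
Insert each entry of the permutation into P by Schensted row insertion, recording in Q the position of each new cell.

After inserting 8: P = [[8]].
After inserting 6: P = [[6], [8]].
After inserting 2: P = [[2], [6], [8]].
After inserting 7: P = [[2, 7], [6], [8]].
After inserting 5: P = [[2, 5], [6, 7], [8]].
After inserting 4: P = [[2, 4], [5, 7], [6], [8]].
After inserting 1: P = [[1, 4], [2, 7], [5], [6], [8]].
After inserting 3: P = [[1, 3], [2, 4], [5, 7], [6], [8]].
After inserting 10: P = [[1, 3, 10], [2, 4], [5, 7], [6], [8]].
After inserting 9: P = [[1, 3, 9], [2, 4, 10], [5, 7], [6], [8]].

So P = [[1, 3, 9], [2, 4, 10], [5, 7], [6], [8]], Q = [[1, 4, 9], [2, 5, 10], [3, 8], [6], [7]].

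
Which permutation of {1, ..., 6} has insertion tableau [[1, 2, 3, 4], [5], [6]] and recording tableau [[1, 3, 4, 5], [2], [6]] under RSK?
6 1 2 3 5 4

Reverse the RSK construction: for i from n down to 1, find the cell of Q containing i, remove the entry at that cell from P, and reverse-bump it up through P; the value ejected from row 1 is w(i).

Step i=6: Q has 6 at row 3, column 1; remove 6 from row 3 of P and reverse-bump: 6 enters row 2 and ejects 5; 5 enters row 1 and ejects 4. So w(6) = 4. P is now [[1, 2, 3, 5], [6]].
Step i=5: Q has 5 at row 1, column 4; remove that cell from P, ejecting 5. So w(5) = 5. P is now [[1, 2, 3], [6]].
Step i=4: Q has 4 at row 1, column 3; remove that cell from P, ejecting 3. So w(4) = 3. P is now [[1, 2], [6]].
Step i=3: Q has 3 at row 1, column 2; remove that cell from P, ejecting 2. So w(3) = 2. P is now [[1], [6]].
Step i=2: Q has 2 at row 2, column 1; remove 6 from row 2 of P and reverse-bump: 6 enters row 1 and ejects 1. So w(2) = 1. P is now [[6]].
Step i=1: Q has 1 at row 1, column 1; remove that cell from P, ejecting 6. So w(1) = 6. P is now [].

So w = 6 1 2 3 5 4.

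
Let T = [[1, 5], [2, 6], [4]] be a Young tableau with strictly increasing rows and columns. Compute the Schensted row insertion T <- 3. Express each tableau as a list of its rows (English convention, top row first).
In row 1, 3 replaces 5 (the leftmost entry greater than 3); 5 is bumped to row 2. In row 2, 5 replaces 6 (the leftmost entry greater than 5); 6 is bumped to row 3. 6 is appended to row 3. The new tableau is [[1, 3], [2, 5], [4, 6]].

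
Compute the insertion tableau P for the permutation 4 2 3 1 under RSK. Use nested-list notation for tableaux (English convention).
Insert 4: appended to row 1. P = [[4]].
Insert 2: 2 bumps 4 from row 1; 4 starts row 2. P = [[2], [4]].
Insert 3: appended to row 1. P = [[2, 3], [4]].
Insert 1: 1 bumps 2 from row 1; 2 bumps 4 from row 2; 4 starts row 3. P = [[1, 3], [2], [4]].

So P = [[1, 3], [2], [4]].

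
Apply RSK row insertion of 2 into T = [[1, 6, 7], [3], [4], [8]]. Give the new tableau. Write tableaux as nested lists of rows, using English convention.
[[1, 2, 7], [3, 6], [4], [8]]

In row 1, 2 replaces 6 (the leftmost entry greater than 2); 6 is bumped to row 2. 6 is appended to row 2. The new tableau is [[1, 2, 7], [3, 6], [4], [8]].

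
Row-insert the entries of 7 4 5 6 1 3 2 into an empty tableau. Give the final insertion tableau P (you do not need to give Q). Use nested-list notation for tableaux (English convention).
Insert 7: appended to row 1. P = [[7]].
Insert 4: 4 bumps 7 from row 1; 7 starts row 2. P = [[4], [7]].
Insert 5: appended to row 1. P = [[4, 5], [7]].
Insert 6: appended to row 1. P = [[4, 5, 6], [7]].
Insert 1: 1 bumps 4 from row 1; 4 bumps 7 from row 2; 7 starts row 3. P = [[1, 5, 6], [4], [7]].
Insert 3: 3 bumps 5 from row 1; 5 appends to row 2. P = [[1, 3, 6], [4, 5], [7]].
Insert 2: 2 bumps 3 from row 1; 3 bumps 4 from row 2; 4 bumps 7 from row 3; 7 starts row 4. P = [[1, 2, 6], [3, 5], [4], [7]].

So P = [[1, 2, 6], [3, 5], [4], [7]].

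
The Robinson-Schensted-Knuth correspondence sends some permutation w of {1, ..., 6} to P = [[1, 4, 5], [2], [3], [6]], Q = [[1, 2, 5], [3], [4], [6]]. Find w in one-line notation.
3 6 4 2 5 1

Reverse the RSK construction: for i from n down to 1, find the cell of Q containing i, remove the entry at that cell from P, and reverse-bump it up through P; the value ejected from row 1 is w(i).

Step i=6: Q has 6 at row 4, column 1; remove 6 from row 4 of P and reverse-bump: 6 enters row 3 and ejects 3; 3 enters row 2 and ejects 2; 2 enters row 1 and ejects 1. So w(6) = 1. P is now [[2, 4, 5], [3], [6]].
Step i=5: Q has 5 at row 1, column 3; remove that cell from P, ejecting 5. So w(5) = 5. P is now [[2, 4], [3], [6]].
Step i=4: Q has 4 at row 3, column 1; remove 6 from row 3 of P and reverse-bump: 6 enters row 2 and ejects 3; 3 enters row 1 and ejects 2. So w(4) = 2. P is now [[3, 4], [6]].
Step i=3: Q has 3 at row 2, column 1; remove 6 from row 2 of P and reverse-bump: 6 enters row 1 and ejects 4. So w(3) = 4. P is now [[3, 6]].
Step i=2: Q has 2 at row 1, column 2; remove that cell from P, ejecting 6. So w(2) = 6. P is now [[3]].
Step i=1: Q has 1 at row 1, column 1; remove that cell from P, ejecting 3. So w(1) = 3. P is now [].

So w = 3 6 4 2 5 1.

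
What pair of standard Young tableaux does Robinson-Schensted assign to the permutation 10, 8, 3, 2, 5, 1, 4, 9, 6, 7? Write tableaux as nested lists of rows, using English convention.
Insert each entry of the permutation into P by Schensted row insertion, recording in Q the position of each new cell.

Insert 10: appended to row 1. P = [[10]], Q = [[1]].
Insert 8: 8 bumps 10 from row 1; 10 starts row 2. P = [[8], [10]], Q = [[1], [2]].
Insert 3: 3 bumps 8 from row 1; 8 bumps 10 from row 2; 10 starts row 3. P = [[3], [8], [10]], Q = [[1], [2], [3]].
Insert 2: 2 bumps 3 from row 1; 3 bumps 8 from row 2; 8 bumps 10 from row 3; 10 starts row 4. P = [[2], [3], [8], [10]], Q = [[1], [2], [3], [4]].
Insert 5: appended to row 1. P = [[2, 5], [3], [8], [10]], Q = [[1, 5], [2], [3], [4]].
Insert 1: 1 bumps 2 from row 1; 2 bumps 3 from row 2; 3 bumps 8 from row 3; 8 bumps 10 from row 4; 10 starts row 5. P = [[1, 5], [2], [3], [8], [10]], Q = [[1, 5], [2], [3], [4], [6]].
Insert 4: 4 bumps 5 from row 1; 5 appends to row 2. P = [[1, 4], [2, 5], [3], [8], [10]], Q = [[1, 5], [2, 7], [3], [4], [6]].
Insert 9: appended to row 1. P = [[1, 4, 9], [2, 5], [3], [8], [10]], Q = [[1, 5, 8], [2, 7], [3], [4], [6]].
Insert 6: 6 bumps 9 from row 1; 9 appends to row 2. P = [[1, 4, 6], [2, 5, 9], [3], [8], [10]], Q = [[1, 5, 8], [2, 7, 9], [3], [4], [6]].
Insert 7: appended to row 1. P = [[1, 4, 6, 7], [2, 5, 9], [3], [8], [10]], Q = [[1, 5, 8, 10], [2, 7, 9], [3], [4], [6]].

So P = [[1, 4, 6, 7], [2, 5, 9], [3], [8], [10]], Q = [[1, 5, 8, 10], [2, 7, 9], [3], [4], [6]].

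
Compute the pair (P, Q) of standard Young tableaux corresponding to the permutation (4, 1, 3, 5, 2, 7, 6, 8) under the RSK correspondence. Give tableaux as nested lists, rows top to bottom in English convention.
P = [[1, 2, 5, 6, 8], [3, 7], [4]], Q = [[1, 3, 4, 6, 8], [2, 7], [5]]

Insert each entry of the permutation into P by Schensted row insertion, recording in Q the position of each new cell.

After inserting 4: P = [[4]].
After inserting 1: P = [[1], [4]].
After inserting 3: P = [[1, 3], [4]].
After inserting 5: P = [[1, 3, 5], [4]].
After inserting 2: P = [[1, 2, 5], [3], [4]].
After inserting 7: P = [[1, 2, 5, 7], [3], [4]].
After inserting 6: P = [[1, 2, 5, 6], [3, 7], [4]].
After inserting 8: P = [[1, 2, 5, 6, 8], [3, 7], [4]].

So P = [[1, 2, 5, 6, 8], [3, 7], [4]], Q = [[1, 3, 4, 6, 8], [2, 7], [5]].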